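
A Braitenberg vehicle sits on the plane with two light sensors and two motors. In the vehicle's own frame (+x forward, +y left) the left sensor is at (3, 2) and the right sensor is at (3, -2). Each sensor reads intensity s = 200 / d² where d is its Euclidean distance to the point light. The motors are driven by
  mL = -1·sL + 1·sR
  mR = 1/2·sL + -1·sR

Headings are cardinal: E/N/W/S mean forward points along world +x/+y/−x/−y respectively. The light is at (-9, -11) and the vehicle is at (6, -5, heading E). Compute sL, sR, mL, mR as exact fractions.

left sensor world pos  = (9, -3); dL² = 388
right sensor world pos = (9, -7); dR² = 340
sL = 200/388 = 50/97
sR = 200/340 = 10/17
mL = -1·sL + 1·sR = 120/1649
mR = 1/2·sL + -1·sR = -545/1649

50/97 10/17 120/1649 -545/1649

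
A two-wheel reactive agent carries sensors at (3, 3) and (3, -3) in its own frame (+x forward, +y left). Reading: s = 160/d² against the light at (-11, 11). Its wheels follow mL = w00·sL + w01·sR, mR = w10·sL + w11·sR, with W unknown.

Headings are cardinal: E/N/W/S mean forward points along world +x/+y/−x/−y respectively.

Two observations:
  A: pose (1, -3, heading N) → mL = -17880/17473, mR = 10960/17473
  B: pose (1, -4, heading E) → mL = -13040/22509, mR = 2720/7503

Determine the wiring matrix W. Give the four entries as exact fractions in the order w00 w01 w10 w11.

-1 -1/2 1/2 1/2

obs A: pose=(1,-3,N) → sL=80/101, sR=80/173, mL=-17880/17473, mR=10960/17473
obs B: pose=(1,-4,E) → sL=160/369, sR=160/549, mL=-13040/22509, mR=2720/7503
sensor matrix S = [[80/101, 80/173], [160/369, 160/549]]; det S = 11929600/393299757
solve [mL_A; mL_B] = S·[w00; w01] and [mR_A; mR_B] = S·[w10; w11]:
  w00 = -1, w01 = -1/2, w10 = 1/2, w11 = 1/2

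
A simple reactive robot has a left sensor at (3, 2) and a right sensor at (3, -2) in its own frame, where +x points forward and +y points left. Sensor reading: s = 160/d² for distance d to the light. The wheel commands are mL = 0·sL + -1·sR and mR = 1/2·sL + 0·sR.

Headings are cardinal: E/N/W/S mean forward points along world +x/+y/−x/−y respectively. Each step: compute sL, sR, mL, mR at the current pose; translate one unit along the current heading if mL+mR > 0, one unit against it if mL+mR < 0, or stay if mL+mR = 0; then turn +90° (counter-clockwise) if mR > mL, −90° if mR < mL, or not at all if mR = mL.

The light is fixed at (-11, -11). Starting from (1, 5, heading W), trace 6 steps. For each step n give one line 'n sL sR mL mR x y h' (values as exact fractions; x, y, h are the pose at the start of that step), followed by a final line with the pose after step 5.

n=0: pose=(1,5,W); sL=160/277, sR=32/81; mL=-32/81, mR=80/277; mL+mR=-2384/22437 → advance -1; mR−mL=15344/22437 → turn +1·90°
n=1: pose=(2,5,S); sL=80/197, sR=16/29; mL=-16/29, mR=40/197; mL+mR=-1992/5713 → advance -1; mR−mL=4312/5713 → turn +1·90°
n=2: pose=(2,6,E); sL=160/617, sR=160/481; mL=-160/481, mR=80/617; mL+mR=-60240/296777 → advance -1; mR−mL=137200/296777 → turn +1·90°
n=3: pose=(1,6,N); sL=8/25, sR=40/149; mL=-40/149, mR=4/25; mL+mR=-404/3725 → advance -1; mR−mL=1596/3725 → turn +1·90°
n=4: pose=(1,5,W); sL=160/277, sR=32/81; mL=-32/81, mR=80/277; mL+mR=-2384/22437 → advance -1; mR−mL=15344/22437 → turn +1·90°
n=5: pose=(2,5,S); sL=80/197, sR=16/29; mL=-16/29, mR=40/197; mL+mR=-1992/5713 → advance -1; mR−mL=4312/5713 → turn +1·90°

0 160/277 32/81 -32/81 80/277 1 5 W
1 80/197 16/29 -16/29 40/197 2 5 S
2 160/617 160/481 -160/481 80/617 2 6 E
3 8/25 40/149 -40/149 4/25 1 6 N
4 160/277 32/81 -32/81 80/277 1 5 W
5 80/197 16/29 -16/29 40/197 2 5 S
final 2 6 E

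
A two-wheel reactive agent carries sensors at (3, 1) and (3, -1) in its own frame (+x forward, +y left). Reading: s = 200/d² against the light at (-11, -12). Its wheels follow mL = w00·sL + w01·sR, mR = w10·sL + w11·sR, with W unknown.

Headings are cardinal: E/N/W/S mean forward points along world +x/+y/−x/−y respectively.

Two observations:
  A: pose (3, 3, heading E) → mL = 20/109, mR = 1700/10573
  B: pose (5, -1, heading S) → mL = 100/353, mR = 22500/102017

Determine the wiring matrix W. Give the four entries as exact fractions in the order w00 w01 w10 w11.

1/2 0 1 -1/2

obs A: pose=(3,3,E) → sL=40/109, sR=40/97, mL=20/109, mR=1700/10573
obs B: pose=(5,-1,S) → sL=200/353, sR=200/289, mL=100/353, mR=22500/102017
sensor matrix S = [[40/109, 40/97], [200/353, 200/289]]; det S = 21920000/1078625741
solve [mL_A; mL_B] = S·[w00; w01] and [mR_A; mR_B] = S·[w10; w11]:
  w00 = 1/2, w01 = 0, w10 = 1, w11 = -1/2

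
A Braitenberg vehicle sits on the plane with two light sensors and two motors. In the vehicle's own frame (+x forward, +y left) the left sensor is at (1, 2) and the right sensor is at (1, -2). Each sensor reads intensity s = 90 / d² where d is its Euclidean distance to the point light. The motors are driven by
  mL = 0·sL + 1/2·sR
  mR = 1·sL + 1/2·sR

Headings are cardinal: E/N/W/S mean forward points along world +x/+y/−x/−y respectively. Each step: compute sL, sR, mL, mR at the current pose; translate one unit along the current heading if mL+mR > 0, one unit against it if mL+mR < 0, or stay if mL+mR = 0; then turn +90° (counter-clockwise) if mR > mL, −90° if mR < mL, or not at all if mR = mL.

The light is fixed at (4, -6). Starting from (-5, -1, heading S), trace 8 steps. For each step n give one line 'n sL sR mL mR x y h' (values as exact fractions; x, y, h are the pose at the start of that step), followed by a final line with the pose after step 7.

0 18/13 90/137 45/137 3051/1781 -5 -1 S
1 9/10 45/34 45/68 531/340 -5 -2 E
2 18/25 90/61 45/61 2223/1525 -4 -2 N
3 1 9/13 9/26 35/26 -4 -1 W
4 18/13 90/137 45/137 3051/1781 -5 -1 S
5 9/10 45/34 45/68 531/340 -5 -2 E
6 18/25 90/61 45/61 2223/1525 -4 -2 N
7 1 9/13 9/26 35/26 -4 -1 W
final -5 -1 S

n=0: pose=(-5,-1,S); sL=18/13, sR=90/137; mL=45/137, mR=3051/1781; mL+mR=3636/1781 → advance +1; mR−mL=18/13 → turn +1·90°
n=1: pose=(-5,-2,E); sL=9/10, sR=45/34; mL=45/68, mR=531/340; mL+mR=189/85 → advance +1; mR−mL=9/10 → turn +1·90°
n=2: pose=(-4,-2,N); sL=18/25, sR=90/61; mL=45/61, mR=2223/1525; mL+mR=3348/1525 → advance +1; mR−mL=18/25 → turn +1·90°
n=3: pose=(-4,-1,W); sL=1, sR=9/13; mL=9/26, mR=35/26; mL+mR=22/13 → advance +1; mR−mL=1 → turn +1·90°
n=4: pose=(-5,-1,S); sL=18/13, sR=90/137; mL=45/137, mR=3051/1781; mL+mR=3636/1781 → advance +1; mR−mL=18/13 → turn +1·90°
n=5: pose=(-5,-2,E); sL=9/10, sR=45/34; mL=45/68, mR=531/340; mL+mR=189/85 → advance +1; mR−mL=9/10 → turn +1·90°
n=6: pose=(-4,-2,N); sL=18/25, sR=90/61; mL=45/61, mR=2223/1525; mL+mR=3348/1525 → advance +1; mR−mL=18/25 → turn +1·90°
n=7: pose=(-4,-1,W); sL=1, sR=9/13; mL=9/26, mR=35/26; mL+mR=22/13 → advance +1; mR−mL=1 → turn +1·90°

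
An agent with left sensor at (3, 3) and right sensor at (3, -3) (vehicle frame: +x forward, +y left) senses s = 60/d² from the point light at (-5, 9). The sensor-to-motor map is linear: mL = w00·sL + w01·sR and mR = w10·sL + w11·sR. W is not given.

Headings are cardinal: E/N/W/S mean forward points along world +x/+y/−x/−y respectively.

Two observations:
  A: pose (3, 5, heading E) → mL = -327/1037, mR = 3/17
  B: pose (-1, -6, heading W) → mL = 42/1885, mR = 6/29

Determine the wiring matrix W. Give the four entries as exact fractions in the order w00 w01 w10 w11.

obs A: pose=(3,5,E) → sL=30/61, sR=6/17, mL=-327/1037, mR=3/17
obs B: pose=(-1,-6,W) → sL=12/65, sR=12/29, mL=42/1885, mR=6/29
sensor matrix S = [[30/61, 6/17], [12/65, 12/29]]; det S = 270432/1954745
solve [mL_A; mL_B] = S·[w00; w01] and [mR_A; mR_B] = S·[w10; w11]:
  w00 = -1, w01 = 1/2, w10 = 0, w11 = 1/2

-1 1/2 0 1/2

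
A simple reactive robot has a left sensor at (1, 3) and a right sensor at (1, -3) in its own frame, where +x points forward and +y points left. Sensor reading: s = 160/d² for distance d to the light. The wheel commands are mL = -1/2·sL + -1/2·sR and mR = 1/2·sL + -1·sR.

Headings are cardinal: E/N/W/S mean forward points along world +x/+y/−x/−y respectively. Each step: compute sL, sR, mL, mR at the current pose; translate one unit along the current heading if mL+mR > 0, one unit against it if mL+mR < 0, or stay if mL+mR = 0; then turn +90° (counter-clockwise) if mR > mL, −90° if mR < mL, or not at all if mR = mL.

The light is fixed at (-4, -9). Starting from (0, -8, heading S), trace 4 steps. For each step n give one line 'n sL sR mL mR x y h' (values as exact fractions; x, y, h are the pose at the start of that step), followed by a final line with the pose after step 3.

0 160/49 160 -4000/49 -7760/49 0 -8 S
1 16 80/17 -176/17 56/17 0 -7 W
2 32/13 32 -224/13 -400/13 1 -7 S
3 10 40/13 -85/13 25/13 1 -6 W
final 2 -6 S

n=0: pose=(0,-8,S); sL=160/49, sR=160; mL=-4000/49, mR=-7760/49; mL+mR=-240 → advance -1; mR−mL=-3760/49 → turn -1·90°
n=1: pose=(0,-7,W); sL=16, sR=80/17; mL=-176/17, mR=56/17; mL+mR=-120/17 → advance -1; mR−mL=232/17 → turn +1·90°
n=2: pose=(1,-7,S); sL=32/13, sR=32; mL=-224/13, mR=-400/13; mL+mR=-48 → advance -1; mR−mL=-176/13 → turn -1·90°
n=3: pose=(1,-6,W); sL=10, sR=40/13; mL=-85/13, mR=25/13; mL+mR=-60/13 → advance -1; mR−mL=110/13 → turn +1·90°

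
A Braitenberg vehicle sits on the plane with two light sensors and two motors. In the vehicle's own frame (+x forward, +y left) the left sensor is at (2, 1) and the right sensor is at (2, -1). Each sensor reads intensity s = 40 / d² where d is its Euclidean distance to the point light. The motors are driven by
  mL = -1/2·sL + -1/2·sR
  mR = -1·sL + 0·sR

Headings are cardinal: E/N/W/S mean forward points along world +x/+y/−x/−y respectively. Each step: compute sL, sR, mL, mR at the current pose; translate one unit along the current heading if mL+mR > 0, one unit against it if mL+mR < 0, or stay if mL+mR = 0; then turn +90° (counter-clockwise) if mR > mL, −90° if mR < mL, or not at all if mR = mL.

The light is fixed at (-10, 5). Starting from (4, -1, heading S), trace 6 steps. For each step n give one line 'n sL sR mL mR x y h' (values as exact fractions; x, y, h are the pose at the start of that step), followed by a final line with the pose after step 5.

n=0: pose=(4,-1,S); sL=40/289, sR=40/233; mL=-10440/67337, mR=-40/289; mL+mR=-19760/67337 → advance -1; mR−mL=1120/67337 → turn +1·90°
n=1: pose=(4,0,E); sL=5/34, sR=10/73; mL=-705/4964, mR=-5/34; mL+mR=-1435/4964 → advance -1; mR−mL=-25/4964 → turn -1·90°
n=2: pose=(3,0,S); sL=8/49, sR=40/193; mL=-1752/9457, mR=-8/49; mL+mR=-3296/9457 → advance -1; mR−mL=208/9457 → turn +1·90°
n=3: pose=(3,1,E); sL=20/117, sR=4/25; mL=-484/2925, mR=-20/117; mL+mR=-328/975 → advance -1; mR−mL=-16/2925 → turn -1·90°
n=4: pose=(2,1,S); sL=8/41, sR=40/157; mL=-1448/6437, mR=-8/41; mL+mR=-2704/6437 → advance -1; mR−mL=192/6437 → turn +1·90°
n=5: pose=(2,2,E); sL=1/5, sR=10/53; mL=-103/530, mR=-1/5; mL+mR=-209/530 → advance -1; mR−mL=-3/530 → turn -1·90°

0 40/289 40/233 -10440/67337 -40/289 4 -1 S
1 5/34 10/73 -705/4964 -5/34 4 0 E
2 8/49 40/193 -1752/9457 -8/49 3 0 S
3 20/117 4/25 -484/2925 -20/117 3 1 E
4 8/41 40/157 -1448/6437 -8/41 2 1 S
5 1/5 10/53 -103/530 -1/5 2 2 E
final 1 2 S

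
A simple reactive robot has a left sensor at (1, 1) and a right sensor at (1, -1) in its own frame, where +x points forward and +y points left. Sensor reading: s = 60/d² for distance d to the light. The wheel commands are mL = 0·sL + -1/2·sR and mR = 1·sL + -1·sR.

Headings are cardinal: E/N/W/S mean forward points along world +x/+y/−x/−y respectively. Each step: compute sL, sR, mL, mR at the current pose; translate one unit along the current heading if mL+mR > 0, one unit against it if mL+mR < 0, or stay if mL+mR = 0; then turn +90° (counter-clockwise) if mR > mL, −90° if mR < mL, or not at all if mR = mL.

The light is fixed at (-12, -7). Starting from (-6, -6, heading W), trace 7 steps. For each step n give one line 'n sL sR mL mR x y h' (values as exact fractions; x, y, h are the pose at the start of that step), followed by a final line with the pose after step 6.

n=0: pose=(-6,-6,W); sL=12/5, sR=60/29; mL=-30/29, mR=48/145; mL+mR=-102/145 → advance -1; mR−mL=198/145 → turn +1·90°
n=1: pose=(-5,-6,S); sL=15/16, sR=5/3; mL=-5/6, mR=-35/48; mL+mR=-25/16 → advance -1; mR−mL=5/48 → turn +1·90°
n=2: pose=(-5,-5,E); sL=60/73, sR=12/13; mL=-6/13, mR=-96/949; mL+mR=-534/949 → advance -1; mR−mL=342/949 → turn +1·90°
n=3: pose=(-6,-5,N); sL=30/17, sR=30/29; mL=-15/29, mR=360/493; mL+mR=105/493 → advance +1; mR−mL=615/493 → turn +1·90°
n=4: pose=(-6,-4,W); sL=60/29, sR=60/41; mL=-30/41, mR=720/1189; mL+mR=-150/1189 → advance -1; mR−mL=1590/1189 → turn +1·90°
n=5: pose=(-5,-4,S); sL=15/17, sR=3/2; mL=-3/4, mR=-21/34; mL+mR=-93/68 → advance -1; mR−mL=9/68 → turn +1·90°
n=6: pose=(-5,-3,E); sL=60/89, sR=60/73; mL=-30/73, mR=-960/6497; mL+mR=-3630/6497 → advance -1; mR−mL=1710/6497 → turn +1·90°

0 12/5 60/29 -30/29 48/145 -6 -6 W
1 15/16 5/3 -5/6 -35/48 -5 -6 S
2 60/73 12/13 -6/13 -96/949 -5 -5 E
3 30/17 30/29 -15/29 360/493 -6 -5 N
4 60/29 60/41 -30/41 720/1189 -6 -4 W
5 15/17 3/2 -3/4 -21/34 -5 -4 S
6 60/89 60/73 -30/73 -960/6497 -5 -3 E
final -6 -3 N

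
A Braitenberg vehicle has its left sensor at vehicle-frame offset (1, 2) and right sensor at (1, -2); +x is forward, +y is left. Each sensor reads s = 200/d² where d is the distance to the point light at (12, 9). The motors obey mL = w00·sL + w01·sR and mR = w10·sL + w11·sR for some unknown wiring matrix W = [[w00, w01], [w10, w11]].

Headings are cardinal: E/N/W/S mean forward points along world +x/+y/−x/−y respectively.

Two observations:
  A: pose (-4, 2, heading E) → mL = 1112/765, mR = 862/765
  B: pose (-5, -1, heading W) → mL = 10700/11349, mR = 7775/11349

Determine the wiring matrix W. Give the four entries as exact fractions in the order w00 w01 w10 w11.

1 1 1 1/2

obs A: pose=(-4,2,E) → sL=4/5, sR=100/153, mL=1112/765, mR=862/765
obs B: pose=(-5,-1,W) → sL=50/117, sR=50/97, mL=10700/11349, mR=7775/11349
sensor matrix S = [[4/5, 100/153], [50/117, 50/97]]; det S = 231040/1736397
solve [mL_A; mL_B] = S·[w00; w01] and [mR_A; mR_B] = S·[w10; w11]:
  w00 = 1, w01 = 1, w10 = 1, w11 = 1/2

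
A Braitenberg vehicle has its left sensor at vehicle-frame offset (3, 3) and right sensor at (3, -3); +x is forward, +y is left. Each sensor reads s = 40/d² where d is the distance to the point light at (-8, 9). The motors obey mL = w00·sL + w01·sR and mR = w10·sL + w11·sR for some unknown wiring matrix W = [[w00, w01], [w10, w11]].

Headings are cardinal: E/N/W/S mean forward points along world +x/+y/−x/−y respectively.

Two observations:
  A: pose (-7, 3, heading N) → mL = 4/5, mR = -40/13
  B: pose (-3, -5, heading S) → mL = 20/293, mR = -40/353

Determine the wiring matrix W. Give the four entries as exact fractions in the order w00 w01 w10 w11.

obs A: pose=(-7,3,N) → sL=40/13, sR=8/5, mL=4/5, mR=-40/13
obs B: pose=(-3,-5,S) → sL=40/353, sR=40/293, mL=20/293, mR=-40/353
sensor matrix S = [[40/13, 8/5], [40/353, 40/293]]; det S = 321024/1344577
solve [mL_A; mL_B] = S·[w00; w01] and [mR_A; mR_B] = S·[w10; w11]:
  w00 = 0, w01 = 1/2, w10 = -1, w11 = 0

0 1/2 -1 0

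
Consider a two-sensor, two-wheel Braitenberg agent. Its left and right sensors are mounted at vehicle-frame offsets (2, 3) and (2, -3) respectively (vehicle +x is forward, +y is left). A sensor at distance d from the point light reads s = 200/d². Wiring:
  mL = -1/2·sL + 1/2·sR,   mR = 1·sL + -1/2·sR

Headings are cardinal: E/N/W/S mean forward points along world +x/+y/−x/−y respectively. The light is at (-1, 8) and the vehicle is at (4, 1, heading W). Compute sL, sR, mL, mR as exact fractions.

left sensor world pos  = (2, -2); dL² = 109
right sensor world pos = (2, 4); dR² = 25
sL = 200/109 = 200/109
sR = 200/25 = 8
mL = -1/2·sL + 1/2·sR = 336/109
mR = 1·sL + -1/2·sR = -236/109

200/109 8 336/109 -236/109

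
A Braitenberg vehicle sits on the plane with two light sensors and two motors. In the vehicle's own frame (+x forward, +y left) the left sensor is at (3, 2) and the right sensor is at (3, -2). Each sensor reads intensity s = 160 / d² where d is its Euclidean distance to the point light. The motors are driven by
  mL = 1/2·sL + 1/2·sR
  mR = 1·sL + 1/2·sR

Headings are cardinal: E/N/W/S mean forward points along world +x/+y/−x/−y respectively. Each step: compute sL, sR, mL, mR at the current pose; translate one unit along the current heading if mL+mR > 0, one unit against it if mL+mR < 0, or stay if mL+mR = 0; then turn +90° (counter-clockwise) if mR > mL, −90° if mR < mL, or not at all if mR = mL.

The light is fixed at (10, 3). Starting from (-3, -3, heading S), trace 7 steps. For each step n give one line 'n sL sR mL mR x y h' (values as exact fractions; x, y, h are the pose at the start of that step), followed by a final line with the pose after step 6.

n=0: pose=(-3,-3,S); sL=80/101, sR=80/153; mL=10160/15453, mR=16280/15453; mL+mR=26440/15453 → advance +1; mR−mL=40/101 → turn +1·90°
n=1: pose=(-3,-4,E); sL=32/25, sR=160/181; mL=4896/4525, mR=7792/4525; mL+mR=12688/4525 → advance +1; mR−mL=16/25 → turn +1·90°
n=2: pose=(-2,-4,N); sL=40/53, sR=40/29; mL=1640/1537, mR=2220/1537; mL+mR=3860/1537 → advance +1; mR−mL=20/53 → turn +1·90°
n=3: pose=(-2,-3,W); sL=160/289, sR=160/241; mL=42400/69649, mR=61680/69649; mL+mR=104080/69649 → advance +1; mR−mL=80/289 → turn +1·90°
n=4: pose=(-3,-3,S); sL=80/101, sR=80/153; mL=10160/15453, mR=16280/15453; mL+mR=26440/15453 → advance +1; mR−mL=40/101 → turn +1·90°
n=5: pose=(-3,-4,E); sL=32/25, sR=160/181; mL=4896/4525, mR=7792/4525; mL+mR=12688/4525 → advance +1; mR−mL=16/25 → turn +1·90°
n=6: pose=(-2,-4,N); sL=40/53, sR=40/29; mL=1640/1537, mR=2220/1537; mL+mR=3860/1537 → advance +1; mR−mL=20/53 → turn +1·90°

0 80/101 80/153 10160/15453 16280/15453 -3 -3 S
1 32/25 160/181 4896/4525 7792/4525 -3 -4 E
2 40/53 40/29 1640/1537 2220/1537 -2 -4 N
3 160/289 160/241 42400/69649 61680/69649 -2 -3 W
4 80/101 80/153 10160/15453 16280/15453 -3 -3 S
5 32/25 160/181 4896/4525 7792/4525 -3 -4 E
6 40/53 40/29 1640/1537 2220/1537 -2 -4 N
final -2 -3 W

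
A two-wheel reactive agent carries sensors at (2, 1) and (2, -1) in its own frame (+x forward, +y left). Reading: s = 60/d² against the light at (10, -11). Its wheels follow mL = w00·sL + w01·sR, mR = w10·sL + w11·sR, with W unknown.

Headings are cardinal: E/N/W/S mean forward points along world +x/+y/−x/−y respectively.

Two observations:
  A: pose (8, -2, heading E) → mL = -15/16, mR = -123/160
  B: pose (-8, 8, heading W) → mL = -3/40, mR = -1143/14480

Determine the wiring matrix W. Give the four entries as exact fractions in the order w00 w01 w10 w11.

obs A: pose=(8,-2,E) → sL=3/5, sR=15/16, mL=-15/16, mR=-123/160
obs B: pose=(-8,8,W) → sL=15/181, sR=3/40, mL=-3/40, mR=-1143/14480
sensor matrix S = [[3/5, 15/16], [15/181, 3/40]]; det S = -2367/72400
solve [mL_A; mL_B] = S·[w00; w01] and [mR_A; mR_B] = S·[w10; w11]:
  w00 = 0, w01 = -1, w10 = -1/2, w11 = -1/2

0 -1 -1/2 -1/2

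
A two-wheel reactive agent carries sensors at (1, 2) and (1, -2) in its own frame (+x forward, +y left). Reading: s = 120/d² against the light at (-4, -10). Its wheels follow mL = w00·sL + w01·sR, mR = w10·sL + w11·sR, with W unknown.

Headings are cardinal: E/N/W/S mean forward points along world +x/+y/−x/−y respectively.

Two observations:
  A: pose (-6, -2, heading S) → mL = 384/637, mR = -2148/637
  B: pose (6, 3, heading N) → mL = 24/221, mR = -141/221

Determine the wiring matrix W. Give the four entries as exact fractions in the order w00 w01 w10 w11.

obs A: pose=(-6,-2,S) → sL=120/49, sR=24/13, mL=384/637, mR=-2148/637
obs B: pose=(6,3,N) → sL=6/13, sR=6/17, mL=24/221, mR=-141/221
sensor matrix S = [[120/49, 24/13], [6/13, 6/17]]; det S = 1728/140777
solve [mL_A; mL_B] = S·[w00; w01] and [mR_A; mR_B] = S·[w10; w11]:
  w00 = 1, w01 = -1, w10 = -1, w11 = -1/2

1 -1 -1 -1/2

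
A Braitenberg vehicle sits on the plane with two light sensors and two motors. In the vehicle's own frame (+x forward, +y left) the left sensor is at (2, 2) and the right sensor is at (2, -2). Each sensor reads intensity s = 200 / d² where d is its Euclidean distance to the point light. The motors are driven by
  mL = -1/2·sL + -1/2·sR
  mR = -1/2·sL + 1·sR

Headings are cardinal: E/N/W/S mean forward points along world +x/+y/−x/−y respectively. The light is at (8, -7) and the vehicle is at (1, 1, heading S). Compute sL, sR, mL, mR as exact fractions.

left sensor world pos  = (3, -1); dL² = 61
right sensor world pos = (-1, -1); dR² = 117
sL = 200/61 = 200/61
sR = 200/117 = 200/117
mL = -1/2·sL + -1/2·sR = -17800/7137
mR = -1/2·sL + 1·sR = 500/7137

200/61 200/117 -17800/7137 500/7137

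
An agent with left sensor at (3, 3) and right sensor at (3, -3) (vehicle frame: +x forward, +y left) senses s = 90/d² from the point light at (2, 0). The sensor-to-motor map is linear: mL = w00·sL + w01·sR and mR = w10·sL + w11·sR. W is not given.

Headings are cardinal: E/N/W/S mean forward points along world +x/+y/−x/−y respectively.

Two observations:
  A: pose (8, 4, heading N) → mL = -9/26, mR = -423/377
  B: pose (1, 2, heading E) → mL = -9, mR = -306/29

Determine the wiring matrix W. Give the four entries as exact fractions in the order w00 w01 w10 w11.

0 -1/2 -1/2 -1/2

obs A: pose=(8,4,N) → sL=45/29, sR=9/13, mL=-9/26, mR=-423/377
obs B: pose=(1,2,E) → sL=90/29, sR=18, mL=-9, mR=-306/29
sensor matrix S = [[45/29, 9/13], [90/29, 18]]; det S = 9720/377
solve [mL_A; mL_B] = S·[w00; w01] and [mR_A; mR_B] = S·[w10; w11]:
  w00 = 0, w01 = -1/2, w10 = -1/2, w11 = -1/2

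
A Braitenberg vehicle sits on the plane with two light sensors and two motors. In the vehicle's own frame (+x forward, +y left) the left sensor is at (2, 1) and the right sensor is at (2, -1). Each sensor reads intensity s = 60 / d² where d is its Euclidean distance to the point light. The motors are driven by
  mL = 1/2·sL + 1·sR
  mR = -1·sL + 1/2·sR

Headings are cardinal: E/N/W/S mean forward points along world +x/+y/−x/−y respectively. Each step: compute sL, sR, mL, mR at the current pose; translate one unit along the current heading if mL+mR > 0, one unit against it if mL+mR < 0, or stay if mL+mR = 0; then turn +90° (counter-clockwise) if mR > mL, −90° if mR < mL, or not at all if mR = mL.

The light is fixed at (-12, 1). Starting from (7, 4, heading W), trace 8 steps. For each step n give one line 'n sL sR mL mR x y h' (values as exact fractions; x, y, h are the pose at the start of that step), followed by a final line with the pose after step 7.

0 60/293 12/61 5346/17873 -1902/17873 7 4 W
1 30/157 30/193 7605/30301 -3435/30301 6 4 N
2 12/85 60/409 7554/34765 -2358/34765 6 5 E
3 15/101 15/82 1065/4141 -945/16564 7 5 S
4 60/293 12/61 5346/17873 -1902/17873 7 4 W
5 30/157 30/193 7605/30301 -3435/30301 6 4 N
6 12/85 60/409 7554/34765 -2358/34765 6 5 E
7 15/101 15/82 1065/4141 -945/16564 7 5 S
final 7 4 W

n=0: pose=(7,4,W); sL=60/293, sR=12/61; mL=5346/17873, mR=-1902/17873; mL+mR=3444/17873 → advance +1; mR−mL=-7248/17873 → turn -1·90°
n=1: pose=(6,4,N); sL=30/157, sR=30/193; mL=7605/30301, mR=-3435/30301; mL+mR=4170/30301 → advance +1; mR−mL=-11040/30301 → turn -1·90°
n=2: pose=(6,5,E); sL=12/85, sR=60/409; mL=7554/34765, mR=-2358/34765; mL+mR=5196/34765 → advance +1; mR−mL=-9912/34765 → turn -1·90°
n=3: pose=(7,5,S); sL=15/101, sR=15/82; mL=1065/4141, mR=-945/16564; mL+mR=3315/16564 → advance +1; mR−mL=-5205/16564 → turn -1·90°
n=4: pose=(7,4,W); sL=60/293, sR=12/61; mL=5346/17873, mR=-1902/17873; mL+mR=3444/17873 → advance +1; mR−mL=-7248/17873 → turn -1·90°
n=5: pose=(6,4,N); sL=30/157, sR=30/193; mL=7605/30301, mR=-3435/30301; mL+mR=4170/30301 → advance +1; mR−mL=-11040/30301 → turn -1·90°
n=6: pose=(6,5,E); sL=12/85, sR=60/409; mL=7554/34765, mR=-2358/34765; mL+mR=5196/34765 → advance +1; mR−mL=-9912/34765 → turn -1·90°
n=7: pose=(7,5,S); sL=15/101, sR=15/82; mL=1065/4141, mR=-945/16564; mL+mR=3315/16564 → advance +1; mR−mL=-5205/16564 → turn -1·90°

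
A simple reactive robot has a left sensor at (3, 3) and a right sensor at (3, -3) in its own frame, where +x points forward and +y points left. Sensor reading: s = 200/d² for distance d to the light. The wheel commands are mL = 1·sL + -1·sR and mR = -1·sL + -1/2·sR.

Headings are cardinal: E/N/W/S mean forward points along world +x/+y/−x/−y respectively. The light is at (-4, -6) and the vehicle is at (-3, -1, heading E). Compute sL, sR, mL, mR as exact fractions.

left sensor world pos  = (0, 2); dL² = 80
right sensor world pos = (0, -4); dR² = 20
sL = 200/80 = 5/2
sR = 200/20 = 10
mL = 1·sL + -1·sR = -15/2
mR = -1·sL + -1/2·sR = -15/2

5/2 10 -15/2 -15/2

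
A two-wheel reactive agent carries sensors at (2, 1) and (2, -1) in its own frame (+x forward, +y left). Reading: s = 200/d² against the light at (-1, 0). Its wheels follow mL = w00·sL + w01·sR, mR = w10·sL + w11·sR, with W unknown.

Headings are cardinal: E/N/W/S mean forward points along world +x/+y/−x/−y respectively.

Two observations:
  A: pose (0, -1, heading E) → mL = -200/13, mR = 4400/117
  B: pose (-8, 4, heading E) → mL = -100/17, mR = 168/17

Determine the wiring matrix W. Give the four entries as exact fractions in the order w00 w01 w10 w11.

obs A: pose=(0,-1,E) → sL=200/9, sR=200/13, mL=-200/13, mR=4400/117
obs B: pose=(-8,4,E) → sL=4, sR=100/17, mL=-100/17, mR=168/17
sensor matrix S = [[200/9, 200/13], [4, 100/17]]; det S = 137600/1989
solve [mL_A; mL_B] = S·[w00; w01] and [mR_A; mR_B] = S·[w10; w11]:
  w00 = 0, w01 = -1, w10 = 1, w11 = 1

0 -1 1 1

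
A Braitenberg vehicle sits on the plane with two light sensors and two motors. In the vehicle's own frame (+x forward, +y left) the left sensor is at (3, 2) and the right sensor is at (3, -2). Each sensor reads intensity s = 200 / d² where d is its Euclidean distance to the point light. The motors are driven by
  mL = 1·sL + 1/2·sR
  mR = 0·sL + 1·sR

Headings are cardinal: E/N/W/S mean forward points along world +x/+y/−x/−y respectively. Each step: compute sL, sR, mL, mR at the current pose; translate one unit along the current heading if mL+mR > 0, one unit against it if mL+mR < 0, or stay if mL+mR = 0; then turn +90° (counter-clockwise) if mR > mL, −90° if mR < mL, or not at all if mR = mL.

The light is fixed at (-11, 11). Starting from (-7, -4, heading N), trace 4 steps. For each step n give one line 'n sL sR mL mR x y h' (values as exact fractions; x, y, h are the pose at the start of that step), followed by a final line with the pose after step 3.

n=0: pose=(-7,-4,N); sL=50/37, sR=10/9; mL=635/333, mR=10/9; mL+mR=335/111 → advance +1; mR−mL=-265/333 → turn -1·90°
n=1: pose=(-7,-3,E); sL=200/193, sR=40/61; mL=16060/11773, mR=40/61; mL+mR=23780/11773 → advance +1; mR−mL=-8340/11773 → turn -1·90°
n=2: pose=(-6,-3,S); sL=100/169, sR=100/149; mL=23350/25181, mR=100/149; mL+mR=40250/25181 → advance +1; mR−mL=-6450/25181 → turn -1·90°
n=3: pose=(-6,-4,W); sL=200/293, sR=200/173; mL=63900/50689, mR=200/173; mL+mR=122500/50689 → advance +1; mR−mL=-5300/50689 → turn -1·90°

0 50/37 10/9 635/333 10/9 -7 -4 N
1 200/193 40/61 16060/11773 40/61 -7 -3 E
2 100/169 100/149 23350/25181 100/149 -6 -3 S
3 200/293 200/173 63900/50689 200/173 -6 -4 W
final -7 -4 N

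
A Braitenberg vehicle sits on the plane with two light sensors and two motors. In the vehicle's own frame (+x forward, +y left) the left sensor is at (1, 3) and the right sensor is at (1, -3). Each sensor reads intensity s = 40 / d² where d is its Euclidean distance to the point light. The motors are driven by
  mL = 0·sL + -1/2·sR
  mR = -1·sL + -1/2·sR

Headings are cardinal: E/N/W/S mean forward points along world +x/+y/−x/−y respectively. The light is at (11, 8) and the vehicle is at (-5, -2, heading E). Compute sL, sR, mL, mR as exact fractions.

left sensor world pos  = (-4, 1); dL² = 274
right sensor world pos = (-4, -5); dR² = 394
sL = 40/274 = 20/137
sR = 40/394 = 20/197
mL = 0·sL + -1/2·sR = -10/197
mR = -1·sL + -1/2·sR = -5310/26989

20/137 20/197 -10/197 -5310/26989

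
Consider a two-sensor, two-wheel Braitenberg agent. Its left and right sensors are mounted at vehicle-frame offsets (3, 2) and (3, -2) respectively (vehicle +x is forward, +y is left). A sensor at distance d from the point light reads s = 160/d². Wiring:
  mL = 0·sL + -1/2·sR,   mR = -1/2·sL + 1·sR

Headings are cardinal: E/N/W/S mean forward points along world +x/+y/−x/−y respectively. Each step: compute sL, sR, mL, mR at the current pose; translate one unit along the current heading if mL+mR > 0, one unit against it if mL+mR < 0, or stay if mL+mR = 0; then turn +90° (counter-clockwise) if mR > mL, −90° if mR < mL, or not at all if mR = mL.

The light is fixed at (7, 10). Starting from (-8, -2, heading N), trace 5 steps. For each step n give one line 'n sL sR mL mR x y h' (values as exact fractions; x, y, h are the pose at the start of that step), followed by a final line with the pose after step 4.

0 16/37 16/25 -8/25 392/925 -8 -2 N
1 160/493 32/81 -16/81 9296/39933 -8 -1 W
2 20/49 4/13 -2/13 66/637 -9 -1 S
3 160/233 160/313 -80/313 12240/72929 -9 0 E
4 16/41 80/137 -40/137 2184/5617 -10 0 N
final -10 1 W

n=0: pose=(-8,-2,N); sL=16/37, sR=16/25; mL=-8/25, mR=392/925; mL+mR=96/925 → advance +1; mR−mL=688/925 → turn +1·90°
n=1: pose=(-8,-1,W); sL=160/493, sR=32/81; mL=-16/81, mR=9296/39933; mL+mR=1408/39933 → advance +1; mR−mL=5728/13311 → turn +1·90°
n=2: pose=(-9,-1,S); sL=20/49, sR=4/13; mL=-2/13, mR=66/637; mL+mR=-32/637 → advance -1; mR−mL=164/637 → turn +1·90°
n=3: pose=(-9,0,E); sL=160/233, sR=160/313; mL=-80/313, mR=12240/72929; mL+mR=-6400/72929 → advance -1; mR−mL=30880/72929 → turn +1·90°
n=4: pose=(-10,0,N); sL=16/41, sR=80/137; mL=-40/137, mR=2184/5617; mL+mR=544/5617 → advance +1; mR−mL=3824/5617 → turn +1·90°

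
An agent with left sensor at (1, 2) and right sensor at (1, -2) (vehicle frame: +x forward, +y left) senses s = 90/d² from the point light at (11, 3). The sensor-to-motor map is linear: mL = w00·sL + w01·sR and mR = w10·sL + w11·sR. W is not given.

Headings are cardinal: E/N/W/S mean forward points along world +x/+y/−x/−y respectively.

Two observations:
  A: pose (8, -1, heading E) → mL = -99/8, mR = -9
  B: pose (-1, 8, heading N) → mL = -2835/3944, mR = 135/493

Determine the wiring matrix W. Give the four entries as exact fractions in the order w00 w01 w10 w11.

obs A: pose=(8,-1,E) → sL=45/4, sR=9/4, mL=-99/8, mR=-9
obs B: pose=(-1,8,N) → sL=45/116, sR=45/68, mL=-2835/3944, mR=135/493
sensor matrix S = [[45/4, 9/4], [45/116, 45/68]]; det S = 3240/493
solve [mL_A; mL_B] = S·[w00; w01] and [mR_A; mR_B] = S·[w10; w11]:
  w00 = -1, w01 = -1/2, w10 = -1, w11 = 1

-1 -1/2 -1 1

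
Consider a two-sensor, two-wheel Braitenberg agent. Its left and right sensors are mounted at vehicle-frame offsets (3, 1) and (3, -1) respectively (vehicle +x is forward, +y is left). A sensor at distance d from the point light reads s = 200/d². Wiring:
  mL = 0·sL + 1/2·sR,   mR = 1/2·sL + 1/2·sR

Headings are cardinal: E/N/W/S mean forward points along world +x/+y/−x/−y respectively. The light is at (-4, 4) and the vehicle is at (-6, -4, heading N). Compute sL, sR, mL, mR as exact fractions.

100/17 100/13 50/13 1500/221

left sensor world pos  = (-7, -1); dL² = 34
right sensor world pos = (-5, -1); dR² = 26
sL = 200/34 = 100/17
sR = 200/26 = 100/13
mL = 0·sL + 1/2·sR = 50/13
mR = 1/2·sL + 1/2·sR = 1500/221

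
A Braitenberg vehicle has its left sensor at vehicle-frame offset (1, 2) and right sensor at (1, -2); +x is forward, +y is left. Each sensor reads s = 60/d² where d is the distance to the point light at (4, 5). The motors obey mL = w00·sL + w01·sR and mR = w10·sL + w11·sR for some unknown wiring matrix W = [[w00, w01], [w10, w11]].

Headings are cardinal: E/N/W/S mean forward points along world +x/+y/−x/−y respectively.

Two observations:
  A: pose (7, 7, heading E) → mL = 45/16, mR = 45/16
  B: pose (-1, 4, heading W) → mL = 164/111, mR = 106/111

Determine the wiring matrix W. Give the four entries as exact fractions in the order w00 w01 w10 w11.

obs A: pose=(7,7,E) → sL=15/8, sR=15/4, mL=45/16, mR=45/16
obs B: pose=(-1,4,W) → sL=4/3, sR=60/37, mL=164/111, mR=106/111
sensor matrix S = [[15/8, 15/4], [4/3, 60/37]]; det S = -145/74
solve [mL_A; mL_B] = S·[w00; w01] and [mR_A; mR_B] = S·[w10; w11]:
  w00 = 1/2, w01 = 1/2, w10 = -1/2, w11 = 1

1/2 1/2 -1/2 1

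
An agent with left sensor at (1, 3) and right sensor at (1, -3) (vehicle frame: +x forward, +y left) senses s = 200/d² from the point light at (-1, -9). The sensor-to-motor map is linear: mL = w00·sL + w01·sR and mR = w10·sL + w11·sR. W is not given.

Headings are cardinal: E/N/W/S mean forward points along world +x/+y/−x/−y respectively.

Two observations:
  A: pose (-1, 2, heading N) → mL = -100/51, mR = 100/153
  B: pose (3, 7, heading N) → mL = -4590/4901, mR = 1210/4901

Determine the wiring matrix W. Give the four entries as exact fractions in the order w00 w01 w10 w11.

-1/2 -1 -1/2 1

obs A: pose=(-1,2,N) → sL=200/153, sR=200/153, mL=-100/51, mR=100/153
obs B: pose=(3,7,N) → sL=20/29, sR=100/169, mL=-4590/4901, mR=1210/4901
sensor matrix S = [[200/153, 200/153], [20/29, 100/169]]; det S = -32000/249951
solve [mL_A; mL_B] = S·[w00; w01] and [mR_A; mR_B] = S·[w10; w11]:
  w00 = -1/2, w01 = -1, w10 = -1/2, w11 = 1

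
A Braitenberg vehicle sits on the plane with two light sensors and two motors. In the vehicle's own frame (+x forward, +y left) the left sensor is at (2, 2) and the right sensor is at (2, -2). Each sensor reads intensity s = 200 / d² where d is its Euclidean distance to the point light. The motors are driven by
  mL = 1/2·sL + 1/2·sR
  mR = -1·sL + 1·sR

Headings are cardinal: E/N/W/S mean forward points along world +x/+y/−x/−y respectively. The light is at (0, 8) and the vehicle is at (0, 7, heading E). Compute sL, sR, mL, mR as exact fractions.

left sensor world pos  = (2, 9); dL² = 5
right sensor world pos = (2, 5); dR² = 13
sL = 200/5 = 40
sR = 200/13 = 200/13
mL = 1/2·sL + 1/2·sR = 360/13
mR = -1·sL + 1·sR = -320/13

40 200/13 360/13 -320/13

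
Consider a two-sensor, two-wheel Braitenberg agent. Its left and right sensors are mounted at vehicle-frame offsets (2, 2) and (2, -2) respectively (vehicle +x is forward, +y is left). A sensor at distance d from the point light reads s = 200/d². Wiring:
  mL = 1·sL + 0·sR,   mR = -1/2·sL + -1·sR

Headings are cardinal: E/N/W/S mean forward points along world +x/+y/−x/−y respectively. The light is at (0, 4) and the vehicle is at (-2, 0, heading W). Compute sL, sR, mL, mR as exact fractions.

50/13 10 50/13 -155/13

left sensor world pos  = (-4, -2); dL² = 52
right sensor world pos = (-4, 2); dR² = 20
sL = 200/52 = 50/13
sR = 200/20 = 10
mL = 1·sL + 0·sR = 50/13
mR = -1/2·sL + -1·sR = -155/13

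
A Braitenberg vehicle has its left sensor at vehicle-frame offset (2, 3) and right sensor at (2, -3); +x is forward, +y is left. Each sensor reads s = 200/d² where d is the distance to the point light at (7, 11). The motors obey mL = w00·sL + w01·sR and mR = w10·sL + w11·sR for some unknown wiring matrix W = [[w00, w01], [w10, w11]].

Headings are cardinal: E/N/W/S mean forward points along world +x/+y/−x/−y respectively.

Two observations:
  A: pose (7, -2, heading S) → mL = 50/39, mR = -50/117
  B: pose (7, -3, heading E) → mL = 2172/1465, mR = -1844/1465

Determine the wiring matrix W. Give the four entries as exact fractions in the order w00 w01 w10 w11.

obs A: pose=(7,-2,S) → sL=100/117, sR=100/117, mL=50/39, mR=-50/117
obs B: pose=(7,-3,E) → sL=8/5, sR=200/293, mL=2172/1465, mR=-1844/1465
sensor matrix S = [[100/117, 100/117], [8/5, 200/293]]; det S = -8960/11427
solve [mL_A; mL_B] = S·[w00; w01] and [mR_A; mR_B] = S·[w10; w11]:
  w00 = 1/2, w01 = 1, w10 = -1, w11 = 1/2

1/2 1 -1 1/2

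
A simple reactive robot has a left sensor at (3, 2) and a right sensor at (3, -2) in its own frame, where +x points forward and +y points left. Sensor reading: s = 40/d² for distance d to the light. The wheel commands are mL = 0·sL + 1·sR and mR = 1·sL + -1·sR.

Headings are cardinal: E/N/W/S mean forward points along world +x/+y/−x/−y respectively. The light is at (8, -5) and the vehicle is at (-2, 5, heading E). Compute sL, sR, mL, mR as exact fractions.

left sensor world pos  = (1, 7); dL² = 193
right sensor world pos = (1, 3); dR² = 113
sL = 40/193 = 40/193
sR = 40/113 = 40/113
mL = 0·sL + 1·sR = 40/113
mR = 1·sL + -1·sR = -3200/21809

40/193 40/113 40/113 -3200/21809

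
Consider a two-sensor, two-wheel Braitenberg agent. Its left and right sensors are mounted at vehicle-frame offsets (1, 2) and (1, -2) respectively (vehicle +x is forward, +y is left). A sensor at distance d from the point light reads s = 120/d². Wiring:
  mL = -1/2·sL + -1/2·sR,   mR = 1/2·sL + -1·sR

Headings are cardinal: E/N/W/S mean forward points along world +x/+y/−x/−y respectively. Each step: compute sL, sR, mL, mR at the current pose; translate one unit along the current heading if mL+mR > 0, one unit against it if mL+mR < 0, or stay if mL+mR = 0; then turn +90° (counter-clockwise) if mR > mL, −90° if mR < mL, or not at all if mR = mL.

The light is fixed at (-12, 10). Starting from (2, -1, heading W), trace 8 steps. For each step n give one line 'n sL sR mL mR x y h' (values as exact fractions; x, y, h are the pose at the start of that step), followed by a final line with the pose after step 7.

n=0: pose=(2,-1,W); sL=60/169, sR=12/25; mL=-1764/4225, mR=-1278/4225; mL+mR=-18/25 → advance -1; mR−mL=486/4225 → turn +1·90°
n=1: pose=(3,-1,S); sL=120/433, sR=120/313; mL=-44760/135529, mR=-33180/135529; mL+mR=-180/313 → advance -1; mR−mL=11580/135529 → turn +1·90°
n=2: pose=(3,0,E); sL=3/8, sR=3/10; mL=-27/80, mR=-9/80; mL+mR=-9/20 → advance -1; mR−mL=9/40 → turn +1·90°
n=3: pose=(2,0,N); sL=8/15, sR=120/337; mL=-2248/5055, mR=-452/5055; mL+mR=-180/337 → advance -1; mR−mL=1796/5055 → turn +1·90°
n=4: pose=(2,-1,W); sL=60/169, sR=12/25; mL=-1764/4225, mR=-1278/4225; mL+mR=-18/25 → advance -1; mR−mL=486/4225 → turn +1·90°
n=5: pose=(3,-1,S); sL=120/433, sR=120/313; mL=-44760/135529, mR=-33180/135529; mL+mR=-180/313 → advance -1; mR−mL=11580/135529 → turn +1·90°
n=6: pose=(3,0,E); sL=3/8, sR=3/10; mL=-27/80, mR=-9/80; mL+mR=-9/20 → advance -1; mR−mL=9/40 → turn +1·90°
n=7: pose=(2,0,N); sL=8/15, sR=120/337; mL=-2248/5055, mR=-452/5055; mL+mR=-180/337 → advance -1; mR−mL=1796/5055 → turn +1·90°

0 60/169 12/25 -1764/4225 -1278/4225 2 -1 W
1 120/433 120/313 -44760/135529 -33180/135529 3 -1 S
2 3/8 3/10 -27/80 -9/80 3 0 E
3 8/15 120/337 -2248/5055 -452/5055 2 0 N
4 60/169 12/25 -1764/4225 -1278/4225 2 -1 W
5 120/433 120/313 -44760/135529 -33180/135529 3 -1 S
6 3/8 3/10 -27/80 -9/80 3 0 E
7 8/15 120/337 -2248/5055 -452/5055 2 0 N
final 2 -1 W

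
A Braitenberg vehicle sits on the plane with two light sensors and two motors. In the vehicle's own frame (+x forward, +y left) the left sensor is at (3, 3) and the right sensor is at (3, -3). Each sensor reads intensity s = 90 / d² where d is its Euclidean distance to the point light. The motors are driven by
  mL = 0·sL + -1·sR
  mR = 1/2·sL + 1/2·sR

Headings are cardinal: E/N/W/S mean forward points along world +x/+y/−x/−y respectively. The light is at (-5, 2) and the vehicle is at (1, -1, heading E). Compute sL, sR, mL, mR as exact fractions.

left sensor world pos  = (4, 2); dL² = 81
right sensor world pos = (4, -4); dR² = 117
sL = 90/81 = 10/9
sR = 90/117 = 10/13
mL = 0·sL + -1·sR = -10/13
mR = 1/2·sL + 1/2·sR = 110/117

10/9 10/13 -10/13 110/117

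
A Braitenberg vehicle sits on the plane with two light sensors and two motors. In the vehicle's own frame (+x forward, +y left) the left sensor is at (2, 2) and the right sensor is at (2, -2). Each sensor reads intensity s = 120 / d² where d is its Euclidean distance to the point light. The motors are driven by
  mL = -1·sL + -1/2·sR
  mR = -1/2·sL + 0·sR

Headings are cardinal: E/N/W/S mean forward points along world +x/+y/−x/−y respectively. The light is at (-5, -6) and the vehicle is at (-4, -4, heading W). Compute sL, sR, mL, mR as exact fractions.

left sensor world pos  = (-6, -6); dL² = 1
right sensor world pos = (-6, -2); dR² = 17
sL = 120/1 = 120
sR = 120/17 = 120/17
mL = -1·sL + -1/2·sR = -2100/17
mR = -1/2·sL + 0·sR = -60

120 120/17 -2100/17 -60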